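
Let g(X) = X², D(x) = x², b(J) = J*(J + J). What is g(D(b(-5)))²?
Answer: 39062500000000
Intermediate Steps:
b(J) = 2*J² (b(J) = J*(2*J) = 2*J²)
g(D(b(-5)))² = (((2*(-5)²)²)²)² = (((2*25)²)²)² = ((50²)²)² = (2500²)² = 6250000² = 39062500000000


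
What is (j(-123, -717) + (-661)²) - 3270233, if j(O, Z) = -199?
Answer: -2833511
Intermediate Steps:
(j(-123, -717) + (-661)²) - 3270233 = (-199 + (-661)²) - 3270233 = (-199 + 436921) - 3270233 = 436722 - 3270233 = -2833511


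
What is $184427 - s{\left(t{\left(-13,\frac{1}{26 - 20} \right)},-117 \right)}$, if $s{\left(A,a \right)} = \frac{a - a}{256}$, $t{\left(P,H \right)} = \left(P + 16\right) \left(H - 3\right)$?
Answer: $184427$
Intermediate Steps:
$t{\left(P,H \right)} = \left(-3 + H\right) \left(16 + P\right)$ ($t{\left(P,H \right)} = \left(16 + P\right) \left(-3 + H\right) = \left(-3 + H\right) \left(16 + P\right)$)
$s{\left(A,a \right)} = 0$ ($s{\left(A,a \right)} = 0 \cdot \frac{1}{256} = 0$)
$184427 - s{\left(t{\left(-13,\frac{1}{26 - 20} \right)},-117 \right)} = 184427 - 0 = 184427 + 0 = 184427$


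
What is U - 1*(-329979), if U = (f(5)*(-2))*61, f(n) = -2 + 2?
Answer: 329979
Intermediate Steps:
f(n) = 0
U = 0 (U = (0*(-2))*61 = 0*61 = 0)
U - 1*(-329979) = 0 - 1*(-329979) = 0 + 329979 = 329979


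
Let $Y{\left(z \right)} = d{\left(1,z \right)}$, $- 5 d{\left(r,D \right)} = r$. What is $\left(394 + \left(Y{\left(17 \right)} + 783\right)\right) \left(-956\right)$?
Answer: $- \frac{5625104}{5} \approx -1.125 \cdot 10^{6}$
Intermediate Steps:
$d{\left(r,D \right)} = - \frac{r}{5}$
$Y{\left(z \right)} = - \frac{1}{5}$ ($Y{\left(z \right)} = \left(- \frac{1}{5}\right) 1 = - \frac{1}{5}$)
$\left(394 + \left(Y{\left(17 \right)} + 783\right)\right) \left(-956\right) = \left(394 + \left(- \frac{1}{5} + 783\right)\right) \left(-956\right) = \left(394 + \frac{3914}{5}\right) \left(-956\right) = \frac{5884}{5} \left(-956\right) = - \frac{5625104}{5}$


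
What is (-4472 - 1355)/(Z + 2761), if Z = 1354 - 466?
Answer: -5827/3649 ≈ -1.5969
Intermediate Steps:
Z = 888
(-4472 - 1355)/(Z + 2761) = (-4472 - 1355)/(888 + 2761) = -5827/3649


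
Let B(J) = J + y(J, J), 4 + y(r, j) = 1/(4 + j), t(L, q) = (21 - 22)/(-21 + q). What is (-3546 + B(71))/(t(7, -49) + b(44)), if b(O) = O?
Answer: -3652936/46215 ≈ -79.042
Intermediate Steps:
t(L, q) = -1/(-21 + q)
y(r, j) = -4 + 1/(4 + j)
B(J) = J + (-15 - 4*J)/(4 + J)
(-3546 + B(71))/(t(7, -49) + b(44)) = (-3546 + (-15 + 71²)/(4 + 71))/(-1/(-21 - 49) + 44) = (-3546 + (-15 + 5041)/75)/(-1/(-70) + 44) = (-3546 + (1/75)*5026)/(-1*(-1/70) + 44) = (-3546 + 5026/75)/(1/70 + 44) = -260924/(75*3081/70) = -260924/75*70/3081 = -3652936/46215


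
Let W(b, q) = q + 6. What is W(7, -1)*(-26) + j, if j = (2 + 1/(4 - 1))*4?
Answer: -362/3 ≈ -120.67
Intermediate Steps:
W(b, q) = 6 + q
j = 28/3 (j = (2 + 1/3)*4 = (2 + ⅓)*4 = (7/3)*4 = 28/3 ≈ 9.3333)
W(7, -1)*(-26) + j = (6 - 1)*(-26) + 28/3 = 5*(-26) + 28/3 = -130 + 28/3 = -362/3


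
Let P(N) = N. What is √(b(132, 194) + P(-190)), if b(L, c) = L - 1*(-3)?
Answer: I*√55 ≈ 7.4162*I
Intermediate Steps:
b(L, c) = 3 + L (b(L, c) = L + 3 = 3 + L)
√(b(132, 194) + P(-190)) = √((3 + 132) - 190) = √(135 - 190) = √(-55) = I*√55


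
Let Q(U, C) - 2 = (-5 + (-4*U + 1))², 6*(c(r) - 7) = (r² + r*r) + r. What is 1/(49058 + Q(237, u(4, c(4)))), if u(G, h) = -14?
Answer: 1/955364 ≈ 1.0467e-6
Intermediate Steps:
c(r) = 7 + r²/3 + r/6 (c(r) = 7 + ((r² + r*r) + r)/6 = 7 + ((r² + r²) + r)/6 = 7 + (2*r² + r)/6 = 7 + (r + 2*r²)/6 = 7 + (r²/3 + r/6) = 7 + r²/3 + r/6)
Q(U, C) = 2 + (-4 - 4*U)² (Q(U, C) = 2 + (-5 + (-4*U + 1))² = 2 + (-5 + (1 - 4*U))² = 2 + (-4 - 4*U)²)
1/(49058 + Q(237, u(4, c(4)))) = 1/(49058 + (2 + 16*(1 + 237)²)) = 1/(49058 + (2 + 16*238²)) = 1/(49058 + (2 + 16*56644)) = 1/(49058 + (2 + 906304)) = 1/(49058 + 906306) = 1/955364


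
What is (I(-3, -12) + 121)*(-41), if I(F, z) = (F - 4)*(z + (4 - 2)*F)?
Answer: -10127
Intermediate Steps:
I(F, z) = (-4 + F)*(z + 2*F)
(I(-3, -12) + 121)*(-41) = ((-8*(-3) - 4*(-12) + 2*(-3)² - 3*(-12)) + 121)*(-41) = ((24 + 48 + 2*9 + 36) + 121)*(-41) = ((24 + 48 + 18 + 36) + 121)*(-41) = (126 + 121)*(-41) = 247*(-41) = -10127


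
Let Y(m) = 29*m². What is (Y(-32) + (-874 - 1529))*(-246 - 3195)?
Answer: -93915213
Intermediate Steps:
(Y(-32) + (-874 - 1529))*(-246 - 3195) = (29*(-32)² + (-874 - 1529))*(-246 - 3195) = (29*1024 - 2403)*(-3441) = (29696 - 2403)*(-3441) = 27293*(-3441) = -93915213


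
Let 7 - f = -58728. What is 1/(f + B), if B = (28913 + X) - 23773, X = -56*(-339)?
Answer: 1/82859 ≈ 1.2069e-5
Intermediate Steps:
X = 18984
f = 58735 (f = 7 - 1*(-58728) = 7 + 58728 = 58735)
B = 24124 (B = (28913 + 18984) - 23773 = 47897 - 23773 = 24124)
1/(f + B) = 1/(58735 + 24124) = 1/82859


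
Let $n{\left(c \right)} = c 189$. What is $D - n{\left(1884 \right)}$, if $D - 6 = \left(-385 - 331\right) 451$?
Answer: $-678986$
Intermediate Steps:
$D = -322910$ ($D = 6 + \left(-385 - 331\right) 451 = 6 - 322916 = -322910$)
$n{\left(c \right)} = 189 c$
$D - n{\left(1884 \right)} = -322910 - 189 \cdot 1884 = -322910 - 356076 = -678986$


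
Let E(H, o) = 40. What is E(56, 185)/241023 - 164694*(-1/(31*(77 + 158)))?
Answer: 39695333362/1755852555 ≈ 22.607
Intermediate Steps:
E(56, 185)/241023 - 164694*(-1/(31*(77 + 158))) = 40/241023 - 164694*(-1/(31*(77 + 158))) = 40*(1/241023) - 164694/(235*(-31)) = 40/241023 - 164694/(-7285) = 40/241023 - 164694*(-1/7285) = 40/241023 + 164694/7285 = 39695333362/1755852555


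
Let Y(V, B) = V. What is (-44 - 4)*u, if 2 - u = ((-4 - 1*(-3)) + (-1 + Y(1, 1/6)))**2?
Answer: -48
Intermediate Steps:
u = 1 (u = 2 - ((-4 - 1*(-3)) + (-1 + 1))**2 = 2 - ((-4 + 3) + 0)**2 = 2 - (-1 + 0)**2 = 2 - 1*(-1)**2 = 2 - 1*1 = 2 - 1 = 1)
(-44 - 4)*u = (-44 - 4)*1 = -48*1 = -48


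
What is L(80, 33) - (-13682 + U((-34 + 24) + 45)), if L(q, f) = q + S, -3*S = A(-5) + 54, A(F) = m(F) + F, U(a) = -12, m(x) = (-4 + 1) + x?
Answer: 41281/3 ≈ 13760.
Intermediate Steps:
m(x) = -3 + x
A(F) = -3 + 2*F (A(F) = (-3 + F) + F = -3 + 2*F)
S = -41/3 (S = -((-3 + 2*(-5)) + 54)/3 = -((-3 - 10) + 54)/3 = -(-13 + 54)/3 = -⅓*41 = -41/3 ≈ -13.667)
L(q, f) = -41/3 + q (L(q, f) = q - 41/3 = -41/3 + q)
L(80, 33) - (-13682 + U((-34 + 24) + 45)) = (-41/3 + 80) - (-13682 - 12) = 199/3 - 1*(-13694) = 199/3 + 13694 = 41281/3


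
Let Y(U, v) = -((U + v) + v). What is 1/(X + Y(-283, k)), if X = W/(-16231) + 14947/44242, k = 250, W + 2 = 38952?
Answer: -718091902/157306563877 ≈ -0.0045649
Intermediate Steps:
W = 38950 (W = -2 + 38952 = 38950)
X = -1480621143/718091902 (X = 38950/(-16231) + 14947/44242 = 38950*(-1/16231) + 14947*(1/44242) = -38950/16231 + 14947/44242 = -1480621143/718091902 ≈ -2.0619)
Y(U, v) = -U - 2*v (Y(U, v) = -(U + 2*v) = -U - 2*v)
1/(X + Y(-283, k)) = 1/(-1480621143/718091902 + (-1*(-283) - 2*250)) = 1/(-1480621143/718091902 + (283 - 500)) = 1/(-1480621143/718091902 - 217) = 1/(-157306563877/718091902) = -718091902/157306563877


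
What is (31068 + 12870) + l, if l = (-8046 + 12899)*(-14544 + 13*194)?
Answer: -58298828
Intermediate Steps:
l = -58342766 (l = 4853*(-14544 + 2522) = 4853*(-12022) = -58342766)
(31068 + 12870) + l = (31068 + 12870) - 58342766 = 43938 - 58342766 = -58298828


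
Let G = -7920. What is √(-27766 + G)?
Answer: I*√35686 ≈ 188.91*I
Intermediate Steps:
√(-27766 + G) = √(-27766 - 7920) = √(-35686) = I*√35686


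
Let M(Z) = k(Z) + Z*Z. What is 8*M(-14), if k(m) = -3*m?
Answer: 1904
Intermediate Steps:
M(Z) = Z² - 3*Z (M(Z) = -3*Z + Z*Z = -3*Z + Z² = Z² - 3*Z)
8*M(-14) = 8*(-14*(-3 - 14)) = 8*(-14*(-17)) = 8*238 = 1904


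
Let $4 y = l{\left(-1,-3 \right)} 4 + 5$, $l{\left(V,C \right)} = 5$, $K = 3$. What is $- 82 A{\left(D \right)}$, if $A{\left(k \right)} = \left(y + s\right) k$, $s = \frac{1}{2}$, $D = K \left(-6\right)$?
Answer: $9963$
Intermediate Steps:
$D = -18$ ($D = 3 \left(-6\right) = -18$)
$s = \frac{1}{2} \approx 0.5$
$y = \frac{25}{4}$ ($y = \frac{5 \cdot 4 + 5}{4} = \frac{20 + 5}{4} = \frac{1}{4} \cdot 25 = \frac{25}{4} \approx 6.25$)
$A{\left(k \right)} = \frac{27 k}{4}$ ($A{\left(k \right)} = \left(\frac{25}{4} + \frac{1}{2}\right) k = \frac{27 k}{4}$)
$- 82 A{\left(D \right)} = - 82 \cdot \frac{27}{4} \left(-18\right) = \left(-82\right) \left(- \frac{243}{2}\right) = 9963$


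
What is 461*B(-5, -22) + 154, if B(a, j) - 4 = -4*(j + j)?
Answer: 83134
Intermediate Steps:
B(a, j) = 4 - 8*j (B(a, j) = 4 - 4*(j + j) = 4 - 8*j)
461*B(-5, -22) + 154 = 461*(4 - 8*(-22)) + 154 = 461*(4 + 176) + 154 = 461*180 + 154 = 82980 + 154 = 83134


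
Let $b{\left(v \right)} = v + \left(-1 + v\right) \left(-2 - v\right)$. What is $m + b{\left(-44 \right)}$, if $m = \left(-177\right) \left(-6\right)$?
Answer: $-872$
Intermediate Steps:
$m = 1062$
$m + b{\left(-44 \right)} = 1062 + \left(2 - \left(-44\right)^{2}\right) = 1062 + \left(2 - 1936\right) = 1062 - 1934 = -872$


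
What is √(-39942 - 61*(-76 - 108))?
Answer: I*√28718 ≈ 169.46*I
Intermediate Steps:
√(-39942 - 61*(-76 - 108)) = √(-39942 - 61*(-184)) = √(-39942 + 11224) = √(-28718) = I*√28718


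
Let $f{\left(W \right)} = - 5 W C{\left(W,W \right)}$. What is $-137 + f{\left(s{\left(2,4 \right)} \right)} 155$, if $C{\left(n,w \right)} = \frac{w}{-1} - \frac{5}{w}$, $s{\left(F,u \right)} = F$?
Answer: $6838$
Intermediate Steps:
$C{\left(n,w \right)} = - w - \frac{5}{w}$ ($C{\left(n,w \right)} = w \left(-1\right) - \frac{5}{w} = - w - \frac{5}{w}$)
$f{\left(W \right)} = - 5 W \left(- W - \frac{5}{W}\right)$
$-137 + f{\left(s{\left(2,4 \right)} \right)} 155 = -137 + \left(25 + 5 \cdot 2^{2}\right) 155 = -137 + \left(25 + 5 \cdot 4\right) 155 = -137 + \left(25 + 20\right) 155 = -137 + 45 \cdot 155 = -137 + 6975 = 6838$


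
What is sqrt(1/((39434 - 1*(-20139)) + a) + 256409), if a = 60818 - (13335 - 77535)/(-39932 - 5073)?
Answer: 6*sqrt(8363538093036575224510)/1083626551 ≈ 506.37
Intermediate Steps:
a = 547409978/9001 (a = 60818 - (-64200)/(-45005) = 60818 - (-64200)*(-1)/45005 = 60818 - 1*12840/9001 = 60818 - 12840/9001 = 547409978/9001 ≈ 60817.)
sqrt(1/((39434 - 1*(-20139)) + a) + 256409) = sqrt(1/((39434 - 1*(-20139)) + 547409978/9001) + 256409) = sqrt(1/((39434 + 20139) + 547409978/9001) + 256409) = sqrt(1/(59573 + 547409978/9001) + 256409) = sqrt(1/(1083626551/9001) + 256409) = sqrt(9001/1083626551 + 256409) = sqrt(277851600324360/1083626551) = 6*sqrt(8363538093036575224510)/1083626551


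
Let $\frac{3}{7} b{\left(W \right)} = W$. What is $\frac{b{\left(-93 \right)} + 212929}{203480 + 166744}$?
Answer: $\frac{8863}{15426} \approx 0.57455$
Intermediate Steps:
$b{\left(W \right)} = \frac{7 W}{3}$
$\frac{b{\left(-93 \right)} + 212929}{203480 + 166744} = \frac{\frac{7}{3} \left(-93\right) + 212929}{203480 + 166744} = \frac{-217 + 212929}{370224} = 212712 \cdot \frac{1}{370224} = \frac{8863}{15426}$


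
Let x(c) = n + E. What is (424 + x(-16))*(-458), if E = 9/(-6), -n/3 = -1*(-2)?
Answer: -190757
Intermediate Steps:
n = -6 (n = -(-3)*(-2) = -3*2 = -6)
E = -3/2 (E = 9*(-⅙) = -3/2 ≈ -1.5000)
x(c) = -15/2 (x(c) = -6 - 3/2 = -15/2)
(424 + x(-16))*(-458) = (424 - 15/2)*(-458) = (833/2)*(-458) = -190757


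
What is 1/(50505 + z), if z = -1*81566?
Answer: -1/31061 ≈ -3.2195e-5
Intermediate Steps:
z = -81566
1/(50505 + z) = 1/(50505 - 81566) = 1/(-31061) = -1/31061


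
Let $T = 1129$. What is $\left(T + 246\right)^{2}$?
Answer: $1890625$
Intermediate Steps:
$\left(T + 246\right)^{2} = \left(1129 + 246\right)^{2} = 1375^{2} = 1890625$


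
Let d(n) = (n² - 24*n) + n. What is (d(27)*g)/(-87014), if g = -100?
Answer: 5400/43507 ≈ 0.12412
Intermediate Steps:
d(n) = n² - 23*n
(d(27)*g)/(-87014) = ((27*(-23 + 27))*(-100))/(-87014) = ((27*4)*(-100))*(-1/87014) = (108*(-100))*(-1/87014) = -10800*(-1/87014) = 5400/43507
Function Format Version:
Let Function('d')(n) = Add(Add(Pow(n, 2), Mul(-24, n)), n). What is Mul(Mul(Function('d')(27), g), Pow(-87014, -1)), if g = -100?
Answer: Rational(5400, 43507) ≈ 0.12412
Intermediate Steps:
Function('d')(n) = Add(Pow(n, 2), Mul(-23, n))
Mul(Mul(Function('d')(27), g), Pow(-87014, -1)) = Mul(Mul(Mul(27, Add(-23, 27)), -100), Pow(-87014, -1)) = Mul(Mul(Mul(27, 4), -100), Rational(-1, 87014)) = Mul(Mul(108, -100), Rational(-1, 87014)) = Mul(-10800, Rational(-1, 87014)) = Rational(5400, 43507)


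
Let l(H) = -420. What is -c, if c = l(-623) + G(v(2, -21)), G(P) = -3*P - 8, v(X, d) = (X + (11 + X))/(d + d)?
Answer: 5977/14 ≈ 426.93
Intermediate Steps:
v(X, d) = (11 + 2*X)/(2*d) (v(X, d) = (11 + 2*X)/((2*d)) = (11 + 2*X)*(1/(2*d)) = (11 + 2*X)/(2*d))
G(P) = -8 - 3*P
c = -5977/14 (c = -420 + (-8 - 3*(11/2 + 2)/(-21)) = -420 + (-8 - (-1)*15/(7*2)) = -420 + (-8 - 3*(-5/14)) = -420 + (-8 + 15/14) = -420 - 97/14 = -5977/14 ≈ -426.93)
-c = -1*(-5977/14) = 5977/14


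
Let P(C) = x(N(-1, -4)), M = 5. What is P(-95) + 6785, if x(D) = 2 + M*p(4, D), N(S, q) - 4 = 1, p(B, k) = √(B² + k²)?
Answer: 6787 + 5*√41 ≈ 6819.0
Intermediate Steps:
N(S, q) = 5 (N(S, q) = 4 + 1 = 5)
x(D) = 2 + 5*√(16 + D²) (x(D) = 2 + 5*√(4² + D²) = 2 + 5*√(16 + D²))
P(C) = 2 + 5*√41 (P(C) = 2 + 5*√(16 + 5²) = 2 + 5*√(16 + 25) = 2 + 5*√41)
P(-95) + 6785 = (2 + 5*√41) + 6785 = 6787 + 5*√41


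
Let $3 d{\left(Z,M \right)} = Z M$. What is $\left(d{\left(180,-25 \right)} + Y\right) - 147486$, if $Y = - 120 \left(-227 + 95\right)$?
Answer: $-133146$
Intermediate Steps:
$d{\left(Z,M \right)} = \frac{M Z}{3}$ ($d{\left(Z,M \right)} = \frac{Z M}{3} = \frac{M Z}{3}$)
$Y = 15840$ ($Y = \left(-120\right) \left(-132\right) = 15840$)
$\left(d{\left(180,-25 \right)} + Y\right) - 147486 = \left(\frac{1}{3} \left(-25\right) 180 + 15840\right) - 147486 = \left(-1500 + 15840\right) - 147486 = 14340 - 147486 = -133146$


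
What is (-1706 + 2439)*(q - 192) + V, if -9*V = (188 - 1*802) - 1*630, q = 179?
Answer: -84517/9 ≈ -9390.8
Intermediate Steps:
V = 1244/9 (V = -((188 - 1*802) - 1*630)/9 = -((188 - 802) - 630)/9 = -(-614 - 630)/9 = -1/9*(-1244) = 1244/9 ≈ 138.22)
(-1706 + 2439)*(q - 192) + V = (-1706 + 2439)*(179 - 192) + 1244/9 = 733*(-13) + 1244/9 = -9529 + 1244/9 = -84517/9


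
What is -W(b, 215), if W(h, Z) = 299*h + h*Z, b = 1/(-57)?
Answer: 514/57 ≈ 9.0175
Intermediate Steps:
b = -1/57 ≈ -0.017544
W(h, Z) = 299*h + Z*h
-W(b, 215) = -(-1)*(299 + 215)/57 = -(-1)*514/57 = -1*(-514/57) = 514/57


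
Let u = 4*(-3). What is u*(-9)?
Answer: 108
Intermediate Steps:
u = -12
u*(-9) = -12*(-9) = 108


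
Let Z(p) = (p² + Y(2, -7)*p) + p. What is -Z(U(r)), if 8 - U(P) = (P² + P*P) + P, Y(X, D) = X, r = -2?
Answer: -10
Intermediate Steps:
U(P) = 8 - P - 2*P² (U(P) = 8 - ((P² + P*P) + P) = 8 - ((P² + P²) + P) = 8 - (2*P² + P) = 8 - (P + 2*P²) = 8 + (-P - 2*P²) = 8 - P - 2*P²)
Z(p) = p² + 3*p (Z(p) = (p² + 2*p) + p = p² + 3*p)
-Z(U(r)) = -(8 - 1*(-2) - 2*(-2)²)*(3 + (8 - 1*(-2) - 2*(-2)²)) = -(8 + 2 - 2*4)*(3 + (8 + 2 - 2*4)) = -(8 + 2 - 8)*(3 + (8 + 2 - 8)) = -2*(3 + 2) = -2*5 = -1*10 = -10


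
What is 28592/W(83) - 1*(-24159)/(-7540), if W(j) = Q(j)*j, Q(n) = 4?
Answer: 51890723/625820 ≈ 82.916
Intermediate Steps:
W(j) = 4*j
28592/W(83) - 1*(-24159)/(-7540) = 28592/((4*83)) - 1*(-24159)/(-7540) = 28592/332 + 24159*(-1/7540) = 28592*(1/332) - 24159/7540 = 7148/83 - 24159/7540 = 51890723/625820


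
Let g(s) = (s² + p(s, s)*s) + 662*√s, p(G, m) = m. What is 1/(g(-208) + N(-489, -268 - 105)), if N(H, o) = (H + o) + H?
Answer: 85177/7346276081 - 2648*I*√13/7346276081 ≈ 1.1595e-5 - 1.2996e-6*I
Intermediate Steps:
N(H, o) = o + 2*H
g(s) = 2*s² + 662*√s (g(s) = (s² + s*s) + 662*√s = (s² + s²) + 662*√s = 2*s² + 662*√s)
1/(g(-208) + N(-489, -268 - 105)) = 1/((2*(-208)² + 662*√(-208)) + ((-268 - 105) + 2*(-489))) = 1/((2*43264 + 662*(4*I*√13)) + (-373 - 978)) = 1/((86528 + 2648*I*√13) - 1351) = 1/(85177 + 2648*I*√13)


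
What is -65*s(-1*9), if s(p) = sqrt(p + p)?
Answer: -195*I*sqrt(2) ≈ -275.77*I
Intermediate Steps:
s(p) = sqrt(2)*sqrt(p) (s(p) = sqrt(2*p) = sqrt(2)*sqrt(p))
-65*s(-1*9) = -65*sqrt(2)*sqrt(-1*9) = -65*sqrt(2)*sqrt(-9) = -65*sqrt(2)*3*I = -195*I*sqrt(2)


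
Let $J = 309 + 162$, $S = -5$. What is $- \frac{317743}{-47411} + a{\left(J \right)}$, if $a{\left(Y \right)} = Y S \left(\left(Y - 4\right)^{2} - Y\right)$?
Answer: $- \frac{24297681562547}{47411} \approx -5.1249 \cdot 10^{8}$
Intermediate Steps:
$J = 471$
$a{\left(Y \right)} = - 5 Y \left(\left(-4 + Y\right)^{2} - Y\right)$ ($a{\left(Y \right)} = Y \left(-5\right) \left(\left(Y - 4\right)^{2} - Y\right) = - 5 Y \left(\left(-4 + Y\right)^{2} - Y\right)$)
$- \frac{317743}{-47411} + a{\left(J \right)} = - \frac{317743}{-47411} + 5 \cdot 471 \left(471 - \left(-4 + 471\right)^{2}\right) = \left(-317743\right) \left(- \frac{1}{47411}\right) + 5 \cdot 471 \left(471 - 467^{2}\right) = \frac{317743}{47411} + 5 \cdot 471 \left(471 - 218089\right) = \frac{317743}{47411} + 5 \cdot 471 \left(-217618\right) = \frac{317743}{47411} - 512490390 = - \frac{24297681562547}{47411}$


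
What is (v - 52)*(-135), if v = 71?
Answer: -2565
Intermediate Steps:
(v - 52)*(-135) = (71 - 52)*(-135) = 19*(-135) = -2565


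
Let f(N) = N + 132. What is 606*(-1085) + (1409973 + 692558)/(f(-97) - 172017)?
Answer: -113081987351/171982 ≈ -6.5752e+5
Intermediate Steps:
f(N) = 132 + N
606*(-1085) + (1409973 + 692558)/(f(-97) - 172017) = 606*(-1085) + (1409973 + 692558)/((132 - 97) - 172017) = -657510 + 2102531/(35 - 172017) = -657510 + 2102531/(-171982) = -657510 + 2102531*(-1/171982) = -657510 - 2102531/171982 = -113081987351/171982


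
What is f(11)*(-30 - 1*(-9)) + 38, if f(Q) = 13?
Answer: -235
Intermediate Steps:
f(11)*(-30 - 1*(-9)) + 38 = 13*(-30 - 1*(-9)) + 38 = 13*(-30 + 9) + 38 = 13*(-21) + 38 = -273 + 38 = -235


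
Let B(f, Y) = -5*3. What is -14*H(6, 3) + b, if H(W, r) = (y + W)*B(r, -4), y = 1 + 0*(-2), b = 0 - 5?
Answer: 1465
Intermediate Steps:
B(f, Y) = -15
b = -5
y = 1 (y = 1 + 0 = 1)
H(W, r) = -15 - 15*W (H(W, r) = (1 + W)*(-15) = -15 - 15*W)
-14*H(6, 3) + b = -14*(-15 - 15*6) - 5 = -14*(-15 - 90) - 5 = -14*(-105) - 5 = 1470 - 5 = 1465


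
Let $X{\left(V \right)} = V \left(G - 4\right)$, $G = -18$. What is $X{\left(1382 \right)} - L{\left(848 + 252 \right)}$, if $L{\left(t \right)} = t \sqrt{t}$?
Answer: $-30404 - 11000 \sqrt{11} \approx -66887.0$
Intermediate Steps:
$X{\left(V \right)} = - 22 V$ ($X{\left(V \right)} = V \left(-18 - 4\right) = V \left(-22\right) = - 22 V$)
$L{\left(t \right)} = t^{\frac{3}{2}}$
$X{\left(1382 \right)} - L{\left(848 + 252 \right)} = \left(-22\right) 1382 - \left(848 + 252\right)^{\frac{3}{2}} = -30404 - 1100^{\frac{3}{2}} = -30404 - 11000 \sqrt{11}$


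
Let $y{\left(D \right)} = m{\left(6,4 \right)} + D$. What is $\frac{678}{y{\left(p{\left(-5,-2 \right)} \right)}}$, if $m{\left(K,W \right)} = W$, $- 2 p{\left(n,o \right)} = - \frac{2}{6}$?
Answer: $\frac{4068}{25} \approx 162.72$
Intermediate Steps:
$p{\left(n,o \right)} = \frac{1}{6}$ ($p{\left(n,o \right)} = - \frac{\left(-2\right) \frac{1}{6}}{2} = \left(- \frac{1}{2}\right) \left(- \frac{1}{3}\right) = \frac{1}{6}$)
$y{\left(D \right)} = 4 + D$
$\frac{678}{y{\left(p{\left(-5,-2 \right)} \right)}} = \frac{678}{4 + \frac{1}{6}} = \frac{678}{\frac{25}{6}} = 678 \cdot \frac{6}{25} = \frac{4068}{25}$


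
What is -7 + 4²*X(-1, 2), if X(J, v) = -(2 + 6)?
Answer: -135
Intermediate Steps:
X(J, v) = -8 (X(J, v) = -1*8 = -8)
-7 + 4²*X(-1, 2) = -7 + 4²*(-8) = -7 + 16*(-8) = -7 - 128 = -135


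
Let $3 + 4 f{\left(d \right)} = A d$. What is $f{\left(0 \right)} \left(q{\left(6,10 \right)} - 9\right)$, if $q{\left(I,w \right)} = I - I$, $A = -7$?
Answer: $\frac{27}{4} \approx 6.75$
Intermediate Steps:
$f{\left(d \right)} = - \frac{3}{4} - \frac{7 d}{4}$ ($f{\left(d \right)} = - \frac{3}{4} + \frac{\left(-7\right) d}{4} = - \frac{3}{4} - \frac{7 d}{4}$)
$q{\left(I,w \right)} = 0$
$f{\left(0 \right)} \left(q{\left(6,10 \right)} - 9\right) = \left(- \frac{3}{4} - 0\right) \left(0 - 9\right) = \left(- \frac{3}{4} + 0\right) \left(-9\right) = \left(- \frac{3}{4}\right) \left(-9\right) = \frac{27}{4}$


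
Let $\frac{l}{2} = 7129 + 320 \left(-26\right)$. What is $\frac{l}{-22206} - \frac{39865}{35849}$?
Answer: $- \frac{133308312}{132677149} \approx -1.0048$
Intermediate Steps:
$l = -2382$ ($l = 2 \left(7129 + 320 \left(-26\right)\right) = 2 \left(7129 - 8320\right) = 2 \left(-1191\right) = -2382$)
$\frac{l}{-22206} - \frac{39865}{35849} = - \frac{2382}{-22206} - \frac{39865}{35849} = \left(-2382\right) \left(- \frac{1}{22206}\right) - \frac{39865}{35849} = \frac{397}{3701} - \frac{39865}{35849} = - \frac{133308312}{132677149}$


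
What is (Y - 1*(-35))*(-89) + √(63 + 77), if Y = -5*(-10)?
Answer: -7565 + 2*√35 ≈ -7553.2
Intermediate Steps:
Y = 50
(Y - 1*(-35))*(-89) + √(63 + 77) = (50 - 1*(-35))*(-89) + √(63 + 77) = (50 + 35)*(-89) + √140 = 85*(-89) + 2*√35 = -7565 + 2*√35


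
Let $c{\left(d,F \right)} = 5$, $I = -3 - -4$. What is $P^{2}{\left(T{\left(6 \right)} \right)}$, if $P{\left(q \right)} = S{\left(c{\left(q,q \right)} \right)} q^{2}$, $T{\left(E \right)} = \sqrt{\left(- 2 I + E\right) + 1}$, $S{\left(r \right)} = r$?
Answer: $625$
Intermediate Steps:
$I = 1$ ($I = -3 + 4 = 1$)
$T{\left(E \right)} = \sqrt{-1 + E}$ ($T{\left(E \right)} = \sqrt{\left(\left(-2\right) 1 + E\right) + 1} = \sqrt{\left(-2 + E\right) + 1} = \sqrt{-1 + E}$)
$P{\left(q \right)} = 5 q^{2}$
$P^{2}{\left(T{\left(6 \right)} \right)} = \left(5 \left(\sqrt{-1 + 6}\right)^{2}\right)^{2} = \left(5 \left(\sqrt{5}\right)^{2}\right)^{2} = \left(5 \cdot 5\right)^{2} = 25^{2} = 625$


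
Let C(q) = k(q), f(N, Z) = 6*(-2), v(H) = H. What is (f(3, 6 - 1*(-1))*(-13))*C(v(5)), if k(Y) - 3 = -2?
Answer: 156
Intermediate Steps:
f(N, Z) = -12
k(Y) = 1 (k(Y) = 3 - 2 = 1)
C(q) = 1
(f(3, 6 - 1*(-1))*(-13))*C(v(5)) = -12*(-13)*1 = 156*1 = 156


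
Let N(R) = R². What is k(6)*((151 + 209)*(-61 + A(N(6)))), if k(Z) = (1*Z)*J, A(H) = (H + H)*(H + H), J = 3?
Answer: 33197040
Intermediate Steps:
A(H) = 4*H² (A(H) = (2*H)*(2*H) = 4*H²)
k(Z) = 3*Z (k(Z) = (1*Z)*3 = Z*3 = 3*Z)
k(6)*((151 + 209)*(-61 + A(N(6)))) = (3*6)*((151 + 209)*(-61 + 4*(6²)²)) = 18*(360*(-61 + 4*36²)) = 18*(360*(-61 + 4*1296)) = 18*(360*(-61 + 5184)) = 18*(360*5123) = 18*1844280 = 33197040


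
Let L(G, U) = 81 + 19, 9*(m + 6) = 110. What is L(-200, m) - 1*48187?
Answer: -48087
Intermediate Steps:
m = 56/9 (m = -6 + (⅑)*110 = -6 + 110/9 = 56/9 ≈ 6.2222)
L(G, U) = 100
L(-200, m) - 1*48187 = 100 - 1*48187 = 100 - 48187 = -48087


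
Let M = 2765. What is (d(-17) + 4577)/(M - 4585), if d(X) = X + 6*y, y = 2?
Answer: -1143/455 ≈ -2.5121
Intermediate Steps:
d(X) = 12 + X (d(X) = X + 6*2 = X + 12 = 12 + X)
(d(-17) + 4577)/(M - 4585) = ((12 - 17) + 4577)/(2765 - 4585) = (-5 + 4577)/(-1820) = 4572*(-1/1820) = -1143/455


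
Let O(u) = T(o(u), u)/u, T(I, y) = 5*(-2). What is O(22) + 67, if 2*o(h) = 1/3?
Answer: 732/11 ≈ 66.545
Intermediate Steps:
o(h) = ⅙ (o(h) = (½)/3 = (½)*(⅓) = ⅙)
T(I, y) = -10
O(u) = -10/u
O(22) + 67 = -10/22 + 67 = -10*1/22 + 67 = -5/11 + 67 = 732/11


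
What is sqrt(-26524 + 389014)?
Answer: sqrt(362490) ≈ 602.07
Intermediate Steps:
sqrt(-26524 + 389014) = sqrt(362490)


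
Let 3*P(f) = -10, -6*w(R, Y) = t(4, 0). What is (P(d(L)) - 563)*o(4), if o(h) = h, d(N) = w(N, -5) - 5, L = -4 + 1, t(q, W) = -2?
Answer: -6796/3 ≈ -2265.3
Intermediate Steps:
w(R, Y) = ⅓ (w(R, Y) = -⅙*(-2) = ⅓)
L = -3
d(N) = -14/3 (d(N) = ⅓ - 5 = -14/3)
P(f) = -10/3 (P(f) = (⅓)*(-10) = -10/3)
(P(d(L)) - 563)*o(4) = (-10/3 - 563)*4 = -1699/3*4 = -6796/3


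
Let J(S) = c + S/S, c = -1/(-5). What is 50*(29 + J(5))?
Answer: 1510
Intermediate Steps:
c = ⅕ (c = -1*(-⅕) = ⅕ ≈ 0.20000)
J(S) = 6/5 (J(S) = ⅕ + S/S = ⅕ + 1 = 6/5)
50*(29 + J(5)) = 50*(29 + 6/5) = 50*(151/5) = 1510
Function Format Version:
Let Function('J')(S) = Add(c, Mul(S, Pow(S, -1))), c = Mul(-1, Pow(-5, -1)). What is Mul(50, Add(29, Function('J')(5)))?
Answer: 1510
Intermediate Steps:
c = Rational(1, 5) (c = Mul(-1, Rational(-1, 5)) = Rational(1, 5) ≈ 0.20000)
Function('J')(S) = Rational(6, 5) (Function('J')(S) = Add(Rational(1, 5), Mul(S, Pow(S, -1))) = Add(Rational(1, 5), 1) = Rational(6, 5))
Mul(50, Add(29, Function('J')(5))) = Mul(50, Add(29, Rational(6, 5))) = Mul(50, Rational(151, 5)) = 1510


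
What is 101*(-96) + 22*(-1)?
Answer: -9718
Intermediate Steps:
101*(-96) + 22*(-1) = -9696 - 22 = -9718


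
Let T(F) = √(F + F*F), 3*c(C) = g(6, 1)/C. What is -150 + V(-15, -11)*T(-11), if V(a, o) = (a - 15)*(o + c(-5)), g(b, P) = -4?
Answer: -150 + 322*√110 ≈ 3227.2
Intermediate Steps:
c(C) = -4/(3*C) (c(C) = (-4/C)/3 = -4/(3*C))
V(a, o) = (-15 + a)*(4/15 + o) (V(a, o) = (a - 15)*(o - 4/3/(-5)) = (-15 + a)*(o - 4/3*(-⅕)) = (-15 + a)*(o + 4/15) = (-15 + a)*(4/15 + o))
T(F) = √(F + F²)
-150 + V(-15, -11)*T(-11) = -150 + (-4 - 15*(-11) + (4/15)*(-15) - 15*(-11))*√(-11*(1 - 11)) = -150 + (-4 + 165 - 4 + 165)*√(-11*(-10)) = -150 + 322*√110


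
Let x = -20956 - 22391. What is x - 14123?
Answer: -57470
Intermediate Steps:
x = -43347
x - 14123 = -43347 - 14123 = -57470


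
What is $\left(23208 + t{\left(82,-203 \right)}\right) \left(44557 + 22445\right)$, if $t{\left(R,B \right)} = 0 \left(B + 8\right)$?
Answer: $1554982416$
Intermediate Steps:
$t{\left(R,B \right)} = 0$ ($t{\left(R,B \right)} = 0 \left(8 + B\right) = 0$)
$\left(23208 + t{\left(82,-203 \right)}\right) \left(44557 + 22445\right) = \left(23208 + 0\right) \left(44557 + 22445\right) = 23208 \cdot 67002 = 1554982416$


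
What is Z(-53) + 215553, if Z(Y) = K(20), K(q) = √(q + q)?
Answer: 215553 + 2*√10 ≈ 2.1556e+5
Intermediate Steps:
K(q) = √2*√q (K(q) = √(2*q) = √2*√q)
Z(Y) = 2*√10 (Z(Y) = √2*√20 = √2*(2*√5) = 2*√10)
Z(-53) + 215553 = 2*√10 + 215553 = 215553 + 2*√10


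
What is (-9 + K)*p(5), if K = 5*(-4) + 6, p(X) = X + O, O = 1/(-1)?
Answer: -92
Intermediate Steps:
O = -1
p(X) = -1 + X (p(X) = X - 1 = -1 + X)
K = -14 (K = -20 + 6 = -14)
(-9 + K)*p(5) = (-9 - 14)*(-1 + 5) = -23*4 = -92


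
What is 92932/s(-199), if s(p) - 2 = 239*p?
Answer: -92932/47559 ≈ -1.9540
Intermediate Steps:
s(p) = 2 + 239*p
92932/s(-199) = 92932/(2 + 239*(-199)) = 92932/(2 - 47561) = 92932/(-47559) = 92932*(-1/47559) = -92932/47559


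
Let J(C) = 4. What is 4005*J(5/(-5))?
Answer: 16020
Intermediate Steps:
4005*J(5/(-5)) = 4005*4 = 16020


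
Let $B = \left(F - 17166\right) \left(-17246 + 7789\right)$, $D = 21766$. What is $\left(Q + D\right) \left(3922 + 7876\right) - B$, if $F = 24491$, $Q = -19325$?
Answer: $98071443$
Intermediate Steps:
$B = -69272525$ ($B = \left(24491 - 17166\right) \left(-17246 + 7789\right) = 7325 \left(-9457\right) = -69272525$)
$\left(Q + D\right) \left(3922 + 7876\right) - B = \left(-19325 + 21766\right) \left(3922 + 7876\right) - -69272525 = 2441 \cdot 11798 + 69272525 = 28798918 + 69272525 = 98071443$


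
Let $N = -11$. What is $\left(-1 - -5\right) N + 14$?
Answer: $-30$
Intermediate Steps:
$\left(-1 - -5\right) N + 14 = \left(-1 - -5\right) \left(-11\right) + 14 = \left(-1 + 5\right) \left(-11\right) + 14 = 4 \left(-11\right) + 14 = -44 + 14 = -30$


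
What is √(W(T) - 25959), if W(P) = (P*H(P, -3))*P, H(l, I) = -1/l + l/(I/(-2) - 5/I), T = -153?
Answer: 8*I*√6525246/19 ≈ 1075.6*I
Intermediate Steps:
H(l, I) = -1/l + l/(-5/I - I/2) (H(l, I) = -1/l + l/(I*(-½) - 5/I) = -1/l + l/(-I/2 - 5/I) = -1/l + l/(-5/I - I/2))
W(P) = P*(-1 + 6*P²/19) (W(P) = (P*((-10 - 1*(-3)² - 2*(-3)*P²)/(P*(10 + (-3)²))))*P = (P*((-10 - 1*9 + 6*P²)/(P*(10 + 9))))*P = (P*((-10 - 9 + 6*P²)/(P*19)))*P = (P*((1/19)*(-19 + 6*P²)/P))*P = (P*((-19 + 6*P²)/(19*P)))*P = (-1 + 6*P²/19)*P = P*(-1 + 6*P²/19))
√(W(T) - 25959) = √((-1*(-153) + (6/19)*(-153)³) - 25959) = √((153 + (6/19)*(-3581577)) - 25959) = √((153 - 21489462/19) - 25959) = √(-21486555/19 - 25959) = √(-21979776/19) = 8*I*√6525246/19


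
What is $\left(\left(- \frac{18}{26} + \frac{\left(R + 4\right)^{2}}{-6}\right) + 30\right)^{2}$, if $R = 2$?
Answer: $\frac{91809}{169} \approx 543.25$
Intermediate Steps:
$\left(\left(- \frac{18}{26} + \frac{\left(R + 4\right)^{2}}{-6}\right) + 30\right)^{2} = \left(\left(- \frac{18}{26} + \frac{\left(2 + 4\right)^{2}}{-6}\right) + 30\right)^{2} = \left(\left(\left(-18\right) \frac{1}{26} + 6^{2} \left(- \frac{1}{6}\right)\right) + 30\right)^{2} = \left(\left(- \frac{9}{13} + 36 \left(- \frac{1}{6}\right)\right) + 30\right)^{2} = \left(\left(- \frac{9}{13} - 6\right) + 30\right)^{2} = \left(- \frac{87}{13} + 30\right)^{2} = \left(\frac{303}{13}\right)^{2} = \frac{91809}{169}$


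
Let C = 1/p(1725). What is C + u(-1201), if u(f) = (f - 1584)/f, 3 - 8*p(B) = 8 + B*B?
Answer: 4143559971/1786865815 ≈ 2.3189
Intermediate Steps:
p(B) = -5/8 - B²/8 (p(B) = 3/8 - (8 + B*B)/8 = 3/8 - (8 + B²)/8 = 3/8 + (-1 - B²/8) = -5/8 - B²/8)
u(f) = (-1584 + f)/f
C = -4/1487815 (C = 1/(-5/8 - ⅛*1725²) = 1/(-5/8 - ⅛*2975625) = 1/(-5/8 - 2975625/8) = 1/(-1487815/4) = -4/1487815 ≈ -2.6885e-6)
C + u(-1201) = -4/1487815 + (-1584 - 1201)/(-1201) = -4/1487815 - 1/1201*(-2785) = -4/1487815 + 2785/1201 = 4143559971/1786865815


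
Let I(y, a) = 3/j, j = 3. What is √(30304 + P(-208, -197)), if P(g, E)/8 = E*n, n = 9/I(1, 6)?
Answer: 2*√4030 ≈ 126.96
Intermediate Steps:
I(y, a) = 1 (I(y, a) = 3/3 = 3*(⅓) = 1)
n = 9 (n = 9/1 = 9*1 = 9)
P(g, E) = 72*E (P(g, E) = 8*(E*9) = 8*(9*E) = 72*E)
√(30304 + P(-208, -197)) = √(30304 + 72*(-197)) = √(30304 - 14184) = √16120 = 2*√4030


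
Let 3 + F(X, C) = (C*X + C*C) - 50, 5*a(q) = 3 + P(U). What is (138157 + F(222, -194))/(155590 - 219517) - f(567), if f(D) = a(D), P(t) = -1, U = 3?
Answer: -263738/106545 ≈ -2.4754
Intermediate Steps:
a(q) = ⅖ (a(q) = (3 - 1)/5 = (⅕)*2 = ⅖)
f(D) = ⅖
F(X, C) = -53 + C² + C*X (F(X, C) = -3 + ((C*X + C*C) - 50) = -3 + ((C*X + C²) - 50) = -3 + ((C² + C*X) - 50) = -3 + (-50 + C² + C*X) = -53 + C² + C*X)
(138157 + F(222, -194))/(155590 - 219517) - f(567) = (138157 + (-53 + (-194)² - 194*222))/(155590 - 219517) - 1*⅖ = (138157 + (-53 + 37636 - 43068))/(-63927) - ⅖ = (138157 - 5485)*(-1/63927) - ⅖ = 132672*(-1/63927) - ⅖ = -44224/21309 - ⅖ = -263738/106545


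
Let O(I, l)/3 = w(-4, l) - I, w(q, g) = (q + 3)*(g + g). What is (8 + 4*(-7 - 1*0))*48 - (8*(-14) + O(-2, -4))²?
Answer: -7684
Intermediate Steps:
w(q, g) = 2*g*(3 + q) (w(q, g) = (3 + q)*(2*g) = 2*g*(3 + q))
O(I, l) = -6*l - 3*I (O(I, l) = 3*(2*l*(3 - 4) - I) = 3*(2*l*(-1) - I) = 3*(-2*l - I) = 3*(-I - 2*l) = -6*l - 3*I)
(8 + 4*(-7 - 1*0))*48 - (8*(-14) + O(-2, -4))² = (8 + 4*(-7 - 1*0))*48 - (8*(-14) + (-6*(-4) - 3*(-2)))² = (8 + 4*(-7 + 0))*48 - (-112 + (24 + 6))² = (8 + 4*(-7))*48 - (-112 + 30)² = (8 - 28)*48 - 1*(-82)² = -20*48 - 1*6724 = -960 - 6724 = -7684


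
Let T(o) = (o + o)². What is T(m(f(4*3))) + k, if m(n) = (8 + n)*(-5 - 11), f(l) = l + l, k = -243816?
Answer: 804760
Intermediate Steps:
f(l) = 2*l
m(n) = -128 - 16*n (m(n) = (8 + n)*(-16) = -128 - 16*n)
T(o) = 4*o² (T(o) = (2*o)² = 4*o²)
T(m(f(4*3))) + k = 4*(-128 - 32*4*3)² - 243816 = 4*(-128 - 32*12)² - 243816 = 4*(-128 - 16*24)² - 243816 = 4*(-128 - 384)² - 243816 = 4*(-512)² - 243816 = 4*262144 - 243816 = 1048576 - 243816 = 804760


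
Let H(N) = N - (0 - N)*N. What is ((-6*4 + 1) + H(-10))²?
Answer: 4489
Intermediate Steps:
H(N) = N + N² (H(N) = N - (-N)*N = N - (-1)*N² = N + N²)
((-6*4 + 1) + H(-10))² = ((-6*4 + 1) - 10*(1 - 10))² = ((-24 + 1) - 10*(-9))² = (-23 + 90)² = 67² = 4489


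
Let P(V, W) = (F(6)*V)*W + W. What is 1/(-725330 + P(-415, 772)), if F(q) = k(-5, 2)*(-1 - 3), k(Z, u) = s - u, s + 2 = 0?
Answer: -1/5850638 ≈ -1.7092e-7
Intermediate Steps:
s = -2 (s = -2 + 0 = -2)
k(Z, u) = -2 - u
F(q) = 16 (F(q) = (-2 - 1*2)*(-1 - 3) = (-2 - 2)*(-4) = -4*(-4) = 16)
P(V, W) = W + 16*V*W (P(V, W) = (16*V)*W + W = 16*V*W + W = W + 16*V*W)
1/(-725330 + P(-415, 772)) = 1/(-725330 + 772*(1 + 16*(-415))) = 1/(-725330 + 772*(1 - 6640)) = 1/(-725330 + 772*(-6639)) = 1/(-725330 - 5125308) = 1/(-5850638) = -1/5850638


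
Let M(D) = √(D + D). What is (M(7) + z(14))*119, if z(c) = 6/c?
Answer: 51 + 119*√14 ≈ 496.26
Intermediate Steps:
M(D) = √2*√D (M(D) = √(2*D) = √2*√D)
(M(7) + z(14))*119 = (√2*√7 + 6/14)*119 = (√14 + 6*(1/14))*119 = (√14 + 3/7)*119 = (3/7 + √14)*119 = 51 + 119*√14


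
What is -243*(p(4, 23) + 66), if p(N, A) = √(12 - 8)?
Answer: -16524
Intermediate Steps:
p(N, A) = 2 (p(N, A) = √4 = 2)
-243*(p(4, 23) + 66) = -243*(2 + 66) = -243*68 = -16524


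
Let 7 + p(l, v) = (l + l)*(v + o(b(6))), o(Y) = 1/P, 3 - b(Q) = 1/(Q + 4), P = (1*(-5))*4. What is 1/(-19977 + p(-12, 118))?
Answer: -5/114074 ≈ -4.3831e-5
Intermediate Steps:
P = -20 (P = -5*4 = -20)
b(Q) = 3 - 1/(4 + Q) (b(Q) = 3 - 1/(Q + 4) = 3 - 1/(4 + Q))
o(Y) = -1/20 (o(Y) = 1/(-20) = -1/20)
p(l, v) = -7 + 2*l*(-1/20 + v) (p(l, v) = -7 + (l + l)*(v - 1/20) = -7 + (2*l)*(-1/20 + v) = -7 + 2*l*(-1/20 + v))
1/(-19977 + p(-12, 118)) = 1/(-19977 + (-7 - ⅒*(-12) + 2*(-12)*118)) = 1/(-19977 + (-7 + 6/5 - 2832)) = 1/(-19977 - 14189/5) = 1/(-114074/5) = -5/114074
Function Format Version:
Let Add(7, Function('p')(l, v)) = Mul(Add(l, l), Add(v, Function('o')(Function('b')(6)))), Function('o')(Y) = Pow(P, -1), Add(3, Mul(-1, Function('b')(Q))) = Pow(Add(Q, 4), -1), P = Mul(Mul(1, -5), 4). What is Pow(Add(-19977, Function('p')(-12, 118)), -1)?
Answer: Rational(-5, 114074) ≈ -4.3831e-5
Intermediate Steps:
P = -20 (P = Mul(-5, 4) = -20)
Function('b')(Q) = Add(3, Mul(-1, Pow(Add(4, Q), -1))) (Function('b')(Q) = Add(3, Mul(-1, Pow(Add(Q, 4), -1))) = Add(3, Mul(-1, Pow(Add(4, Q), -1))))
Function('o')(Y) = Rational(-1, 20) (Function('o')(Y) = Pow(-20, -1) = Rational(-1, 20))
Function('p')(l, v) = Add(-7, Mul(2, l, Add(Rational(-1, 20), v))) (Function('p')(l, v) = Add(-7, Mul(Add(l, l), Add(v, Rational(-1, 20)))) = Add(-7, Mul(Mul(2, l), Add(Rational(-1, 20), v))) = Add(-7, Mul(2, l, Add(Rational(-1, 20), v))))
Pow(Add(-19977, Function('p')(-12, 118)), -1) = Pow(Add(-19977, Add(-7, Mul(Rational(-1, 10), -12), Mul(2, -12, 118))), -1) = Pow(Add(-19977, Add(-7, Rational(6, 5), -2832)), -1) = Pow(Add(-19977, Rational(-14189, 5)), -1) = Pow(Rational(-114074, 5), -1) = Rational(-5, 114074)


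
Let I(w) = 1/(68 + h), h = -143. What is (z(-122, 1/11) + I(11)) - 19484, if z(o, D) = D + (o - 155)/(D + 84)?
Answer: -594847283/30525 ≈ -19487.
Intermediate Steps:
z(o, D) = D + (-155 + o)/(84 + D)
I(w) = -1/75 (I(w) = 1/(68 - 143) = 1/(-75) = -1/75)
(z(-122, 1/11) + I(11)) - 19484 = ((-155 - 122 + (1/11)² + 84/11)/(84 + 1/11) - 1/75) - 19484 = ((-155 - 122 + (1/11)² + 84*(1/11))/(84 + 1/11) - 1/75) - 19484 = ((-155 - 122 + 1/121 + 84/11)/(925/11) - 1/75) - 19484 = ((11/925)*(-32592/121) - 1/75) - 19484 = (-32592/10175 - 1/75) - 19484 = -98183/30525 - 19484 = -594847283/30525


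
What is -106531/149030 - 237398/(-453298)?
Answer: -6455432649/33777500470 ≈ -0.19112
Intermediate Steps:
-106531/149030 - 237398/(-453298) = -106531*1/149030 - 237398*(-1/453298) = -106531/149030 + 118699/226649 = -6455432649/33777500470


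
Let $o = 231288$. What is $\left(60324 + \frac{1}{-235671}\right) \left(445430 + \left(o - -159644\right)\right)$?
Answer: $\frac{11890238564407886}{235671} \approx 5.0453 \cdot 10^{10}$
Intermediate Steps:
$\left(60324 + \frac{1}{-235671}\right) \left(445430 + \left(o - -159644\right)\right) = \left(60324 + \frac{1}{-235671}\right) \left(445430 + \left(231288 - -159644\right)\right) = \left(60324 - \frac{1}{235671}\right) \left(445430 + \left(231288 + 159644\right)\right) = \frac{14216617403 \left(445430 + 390932\right)}{235671} = \frac{14216617403}{235671} \cdot 836362 = \frac{11890238564407886}{235671}$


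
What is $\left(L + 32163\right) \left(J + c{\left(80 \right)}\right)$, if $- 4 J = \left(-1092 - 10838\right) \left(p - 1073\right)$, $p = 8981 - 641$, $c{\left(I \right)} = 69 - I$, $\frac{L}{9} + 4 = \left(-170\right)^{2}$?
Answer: $\frac{12667348748691}{2} \approx 6.3337 \cdot 10^{12}$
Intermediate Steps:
$L = 260064$ ($L = -36 + 9 \left(-170\right)^{2} = -36 + 9 \cdot 28900 = -36 + 260100 = 260064$)
$p = 8340$ ($p = 8981 - 641 = 8340$)
$J = \frac{43347655}{2}$ ($J = - \frac{\left(-1092 - 10838\right) \left(8340 - 1073\right)}{4} = - \frac{\left(-11930\right) 7267}{4} = \left(- \frac{1}{4}\right) \left(-86695310\right) = \frac{43347655}{2} \approx 2.1674 \cdot 10^{7}$)
$\left(L + 32163\right) \left(J + c{\left(80 \right)}\right) = \left(260064 + 32163\right) \left(\frac{43347655}{2} + \left(69 - 80\right)\right) = 292227 \left(\frac{43347655}{2} + \left(69 - 80\right)\right) = 292227 \left(\frac{43347655}{2} - 11\right) = 292227 \cdot \frac{43347633}{2} = \frac{12667348748691}{2}$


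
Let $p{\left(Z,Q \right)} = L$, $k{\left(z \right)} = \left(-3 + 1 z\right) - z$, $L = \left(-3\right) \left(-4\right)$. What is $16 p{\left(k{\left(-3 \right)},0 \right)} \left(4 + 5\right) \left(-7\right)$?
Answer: $-12096$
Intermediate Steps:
$L = 12$
$k{\left(z \right)} = -3$ ($k{\left(z \right)} = \left(-3 + z\right) - z = -3$)
$p{\left(Z,Q \right)} = 12$
$16 p{\left(k{\left(-3 \right)},0 \right)} \left(4 + 5\right) \left(-7\right) = 16 \cdot 12 \left(4 + 5\right) \left(-7\right) = 16 \cdot 12 \cdot 9 \left(-7\right) = 16 \cdot 108 \left(-7\right) = 1728 \left(-7\right) = -12096$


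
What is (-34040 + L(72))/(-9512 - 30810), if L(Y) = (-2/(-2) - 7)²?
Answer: 17002/20161 ≈ 0.84331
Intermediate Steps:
L(Y) = 36 (L(Y) = (-2*(-½) - 7)² = (1 - 7)² = (-6)² = 36)
(-34040 + L(72))/(-9512 - 30810) = (-34040 + 36)/(-9512 - 30810) = -34004/(-40322) = -34004*(-1/40322) = 17002/20161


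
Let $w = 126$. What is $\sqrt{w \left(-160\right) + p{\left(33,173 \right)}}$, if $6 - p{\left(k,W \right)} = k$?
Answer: $3 i \sqrt{2243} \approx 142.08 i$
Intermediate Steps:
$p{\left(k,W \right)} = 6 - k$
$\sqrt{w \left(-160\right) + p{\left(33,173 \right)}} = \sqrt{126 \left(-160\right) + \left(6 - 33\right)} = \sqrt{-20160 + \left(6 - 33\right)} = \sqrt{-20160 - 27} = \sqrt{-20187} = 3 i \sqrt{2243}$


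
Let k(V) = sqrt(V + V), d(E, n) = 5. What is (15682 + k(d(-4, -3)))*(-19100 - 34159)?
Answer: -835207638 - 53259*sqrt(10) ≈ -8.3538e+8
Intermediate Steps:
k(V) = sqrt(2)*sqrt(V) (k(V) = sqrt(2*V) = sqrt(2)*sqrt(V))
(15682 + k(d(-4, -3)))*(-19100 - 34159) = (15682 + sqrt(2)*sqrt(5))*(-19100 - 34159) = (15682 + sqrt(10))*(-53259) = -835207638 - 53259*sqrt(10)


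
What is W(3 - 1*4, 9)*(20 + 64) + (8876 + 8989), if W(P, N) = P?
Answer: 17781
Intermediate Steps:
W(3 - 1*4, 9)*(20 + 64) + (8876 + 8989) = (3 - 1*4)*(20 + 64) + (8876 + 8989) = (3 - 4)*84 + 17865 = -1*84 + 17865 = -84 + 17865 = 17781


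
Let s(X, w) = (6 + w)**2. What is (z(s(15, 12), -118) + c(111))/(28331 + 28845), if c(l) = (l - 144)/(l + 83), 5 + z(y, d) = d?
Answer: -23895/11092144 ≈ -0.0021542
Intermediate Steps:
z(y, d) = -5 + d
c(l) = (-144 + l)/(83 + l)
(z(s(15, 12), -118) + c(111))/(28331 + 28845) = ((-5 - 118) + (-144 + 111)/(83 + 111))/(28331 + 28845) = (-123 - 33/194)/57176 = (-123 + (1/194)*(-33))*(1/57176) = (-123 - 33/194)*(1/57176) = -23895/194*1/57176 = -23895/11092144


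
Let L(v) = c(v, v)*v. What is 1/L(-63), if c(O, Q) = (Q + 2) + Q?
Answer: 1/7812 ≈ 0.00012801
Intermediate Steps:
c(O, Q) = 2 + 2*Q (c(O, Q) = (2 + Q) + Q = 2 + 2*Q)
L(v) = v*(2 + 2*v) (L(v) = (2 + 2*v)*v = v*(2 + 2*v))
1/L(-63) = 1/(2*(-63)*(1 - 63)) = 1/(2*(-63)*(-62)) = 1/7812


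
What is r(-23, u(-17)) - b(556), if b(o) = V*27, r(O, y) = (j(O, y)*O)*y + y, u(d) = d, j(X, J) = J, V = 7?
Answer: -6853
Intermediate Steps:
r(O, y) = y + O*y² (r(O, y) = (y*O)*y + y = (O*y)*y + y = O*y² + y = y + O*y²)
b(o) = 189 (b(o) = 7*27 = 189)
r(-23, u(-17)) - b(556) = -17*(1 - 23*(-17)) - 1*189 = -17*(1 + 391) - 189 = -17*392 - 189 = -6664 - 189 = -6853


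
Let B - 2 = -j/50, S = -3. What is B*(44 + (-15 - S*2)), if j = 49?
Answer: 357/10 ≈ 35.700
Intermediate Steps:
B = 51/50 (B = 2 - 1*49/50 = 2 - 49*1/50 = 2 - 49/50 = 51/50 ≈ 1.0200)
B*(44 + (-15 - S*2)) = 51*(44 + (-15 - (-3)*2))/50 = 51*(44 + (-15 - 1*(-6)))/50 = 51*(44 + (-15 + 6))/50 = 51*(44 - 9)/50 = (51/50)*35 = 357/10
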